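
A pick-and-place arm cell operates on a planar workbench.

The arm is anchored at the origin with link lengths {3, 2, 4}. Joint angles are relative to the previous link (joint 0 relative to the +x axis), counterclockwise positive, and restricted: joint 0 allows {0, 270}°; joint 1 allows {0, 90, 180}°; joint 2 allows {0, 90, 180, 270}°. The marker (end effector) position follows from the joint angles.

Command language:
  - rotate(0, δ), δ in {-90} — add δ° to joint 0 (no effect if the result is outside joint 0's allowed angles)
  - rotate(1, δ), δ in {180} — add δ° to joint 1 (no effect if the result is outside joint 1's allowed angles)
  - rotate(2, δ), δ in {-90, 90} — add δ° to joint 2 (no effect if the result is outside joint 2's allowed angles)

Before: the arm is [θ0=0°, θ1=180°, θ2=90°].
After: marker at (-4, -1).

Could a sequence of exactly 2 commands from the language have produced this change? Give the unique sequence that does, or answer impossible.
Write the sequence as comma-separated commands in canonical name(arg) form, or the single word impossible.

rotate(0, -90), rotate(0, -90)

start: [θ0=0°, θ1=180°, θ2=90°]
step 1 (rotate(0, -90)): [θ0=270°, θ1=180°, θ2=90°]
step 2 (rotate(0, -90)): [θ0=270°, θ1=180°, θ2=90°]
no rival 2-sequence matches.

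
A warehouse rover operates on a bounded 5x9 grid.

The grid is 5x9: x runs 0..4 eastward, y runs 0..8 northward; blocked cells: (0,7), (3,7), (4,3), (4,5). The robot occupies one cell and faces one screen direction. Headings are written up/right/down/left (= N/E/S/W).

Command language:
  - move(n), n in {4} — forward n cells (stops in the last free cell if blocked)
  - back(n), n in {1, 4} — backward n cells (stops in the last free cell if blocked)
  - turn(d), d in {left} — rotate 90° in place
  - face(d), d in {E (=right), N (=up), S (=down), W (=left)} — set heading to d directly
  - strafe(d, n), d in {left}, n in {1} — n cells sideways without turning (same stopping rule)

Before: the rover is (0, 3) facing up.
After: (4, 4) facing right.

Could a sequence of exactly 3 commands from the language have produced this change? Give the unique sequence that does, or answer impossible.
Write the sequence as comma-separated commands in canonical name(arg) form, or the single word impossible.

key: cell and facing (now E) both changed — the 3 commands mix motion and turning
start: (0, 3) facing up
[1] after face(E): (0, 3) facing right
[2] after strafe(left, 1): (0, 4) facing right
[3] after move(4): (4, 4) facing right
uniquely the one of 729 3-step routes that fits.

face(E), strafe(left, 1), move(4)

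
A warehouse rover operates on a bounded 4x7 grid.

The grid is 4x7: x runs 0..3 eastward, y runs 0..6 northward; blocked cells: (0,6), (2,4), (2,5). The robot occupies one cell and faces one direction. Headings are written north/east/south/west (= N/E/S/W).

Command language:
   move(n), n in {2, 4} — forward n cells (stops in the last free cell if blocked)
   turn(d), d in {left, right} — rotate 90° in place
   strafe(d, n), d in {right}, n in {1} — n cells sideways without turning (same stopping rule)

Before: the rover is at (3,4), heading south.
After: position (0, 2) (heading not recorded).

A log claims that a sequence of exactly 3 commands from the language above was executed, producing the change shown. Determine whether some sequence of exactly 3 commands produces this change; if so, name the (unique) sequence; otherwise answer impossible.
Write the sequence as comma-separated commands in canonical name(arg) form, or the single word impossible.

move(2), turn(right), move(4)

key: move(4) runs into the grid edge before its full distance
initial: at (3,4), heading south
1. move(2) → at (3,2), heading south
2. turn(right) → at (3,2), heading west
3. move(4) → at (0,2), heading west
no rival 3-sequence matches.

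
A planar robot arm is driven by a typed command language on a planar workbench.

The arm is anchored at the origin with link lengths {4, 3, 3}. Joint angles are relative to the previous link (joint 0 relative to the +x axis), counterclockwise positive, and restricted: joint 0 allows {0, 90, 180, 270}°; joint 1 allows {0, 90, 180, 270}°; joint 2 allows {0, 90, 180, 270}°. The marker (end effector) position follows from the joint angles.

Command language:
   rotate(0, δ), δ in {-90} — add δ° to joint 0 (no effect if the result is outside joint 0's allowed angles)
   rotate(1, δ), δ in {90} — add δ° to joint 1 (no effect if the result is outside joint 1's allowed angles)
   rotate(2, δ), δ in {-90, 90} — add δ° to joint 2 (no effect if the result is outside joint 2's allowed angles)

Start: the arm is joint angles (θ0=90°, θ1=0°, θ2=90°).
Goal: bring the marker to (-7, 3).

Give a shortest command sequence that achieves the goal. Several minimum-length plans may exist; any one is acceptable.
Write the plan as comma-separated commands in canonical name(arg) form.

start: joint angles (θ0=90°, θ1=0°, θ2=90°)
step 1 (rotate(0, -90)): joint angles (θ0=0°, θ1=0°, θ2=90°)
step 2 (rotate(0, -90)): joint angles (θ0=270°, θ1=0°, θ2=90°)
step 3 (rotate(0, -90)): joint angles (θ0=180°, θ1=0°, θ2=90°)
step 4 (rotate(2, -90)): joint angles (θ0=180°, θ1=0°, θ2=0°)
step 5 (rotate(2, -90)): joint angles (θ0=180°, θ1=0°, θ2=270°)
minimal: 5 command(s), checked below 5.

rotate(0, -90), rotate(0, -90), rotate(0, -90), rotate(2, -90), rotate(2, -90)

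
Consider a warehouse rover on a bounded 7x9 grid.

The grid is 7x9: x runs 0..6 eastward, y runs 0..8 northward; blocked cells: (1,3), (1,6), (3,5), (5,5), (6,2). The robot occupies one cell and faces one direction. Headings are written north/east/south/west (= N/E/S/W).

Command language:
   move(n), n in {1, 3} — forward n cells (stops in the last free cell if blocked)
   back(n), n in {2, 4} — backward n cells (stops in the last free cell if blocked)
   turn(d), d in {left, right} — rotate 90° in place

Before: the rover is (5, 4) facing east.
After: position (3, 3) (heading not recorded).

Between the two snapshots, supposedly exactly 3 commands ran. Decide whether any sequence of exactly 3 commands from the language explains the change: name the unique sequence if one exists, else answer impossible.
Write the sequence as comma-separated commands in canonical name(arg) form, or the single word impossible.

key: running move(1) before back(2) would end elsewhere — order is forced
start: (5, 4) facing east
[1] after back(2): (3, 4) facing east
[2] after turn(right): (3, 4) facing south
[3] after move(1): (3, 3) facing south
no rival 3-sequence matches.

back(2), turn(right), move(1)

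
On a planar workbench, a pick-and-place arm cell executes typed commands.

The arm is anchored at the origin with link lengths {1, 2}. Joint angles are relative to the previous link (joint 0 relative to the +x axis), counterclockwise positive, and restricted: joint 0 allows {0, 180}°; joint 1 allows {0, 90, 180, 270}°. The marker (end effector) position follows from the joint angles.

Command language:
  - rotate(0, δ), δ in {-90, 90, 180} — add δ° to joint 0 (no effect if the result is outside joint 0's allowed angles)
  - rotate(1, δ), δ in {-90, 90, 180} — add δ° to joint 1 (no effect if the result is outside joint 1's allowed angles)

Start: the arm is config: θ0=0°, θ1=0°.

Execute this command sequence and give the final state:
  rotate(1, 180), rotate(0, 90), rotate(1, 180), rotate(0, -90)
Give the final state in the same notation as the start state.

config: θ0=0°, θ1=0°

begin: config: θ0=0°, θ1=0°
[1] after rotate(1, 180): config: θ0=0°, θ1=180°
[2] after rotate(0, 90): config: θ0=0°, θ1=180°
[3] after rotate(1, 180): config: θ0=0°, θ1=0°
[4] after rotate(0, -90): config: θ0=0°, θ1=0°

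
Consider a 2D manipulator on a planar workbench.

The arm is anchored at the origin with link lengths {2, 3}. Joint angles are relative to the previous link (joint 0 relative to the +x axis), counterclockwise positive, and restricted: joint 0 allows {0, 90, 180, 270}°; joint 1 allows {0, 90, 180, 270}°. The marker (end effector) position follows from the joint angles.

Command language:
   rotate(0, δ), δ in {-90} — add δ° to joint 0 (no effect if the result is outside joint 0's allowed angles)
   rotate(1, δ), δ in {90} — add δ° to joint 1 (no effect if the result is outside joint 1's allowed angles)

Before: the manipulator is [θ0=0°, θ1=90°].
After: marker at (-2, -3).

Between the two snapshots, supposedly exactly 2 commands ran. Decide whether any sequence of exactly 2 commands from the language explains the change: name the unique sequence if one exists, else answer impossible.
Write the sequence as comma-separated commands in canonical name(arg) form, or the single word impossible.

start: [θ0=0°, θ1=90°]
step 1 (rotate(0, -90)): [θ0=270°, θ1=90°]
step 2 (rotate(0, -90)): [θ0=180°, θ1=90°]
uniquely the one of 4 2-step routes that fits.

rotate(0, -90), rotate(0, -90)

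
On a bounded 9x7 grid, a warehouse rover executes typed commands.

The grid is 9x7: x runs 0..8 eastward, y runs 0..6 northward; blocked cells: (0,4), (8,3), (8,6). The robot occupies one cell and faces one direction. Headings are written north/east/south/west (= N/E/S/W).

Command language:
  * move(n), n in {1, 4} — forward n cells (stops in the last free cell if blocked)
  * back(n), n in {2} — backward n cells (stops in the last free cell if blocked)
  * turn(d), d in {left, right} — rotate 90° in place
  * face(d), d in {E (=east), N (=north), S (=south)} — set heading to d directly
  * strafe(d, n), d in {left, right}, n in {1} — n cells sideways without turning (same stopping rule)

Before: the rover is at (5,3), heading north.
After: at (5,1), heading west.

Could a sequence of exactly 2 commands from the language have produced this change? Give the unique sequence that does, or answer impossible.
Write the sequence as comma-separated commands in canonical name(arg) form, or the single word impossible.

back(2), turn(left)

key: running turn(left) before back(2) would end elsewhere — order is forced
from: at (5,3), heading north
1. back(2) → at (5,1), heading north
2. turn(left) → at (5,1), heading west
no other 2-command option fits: unique.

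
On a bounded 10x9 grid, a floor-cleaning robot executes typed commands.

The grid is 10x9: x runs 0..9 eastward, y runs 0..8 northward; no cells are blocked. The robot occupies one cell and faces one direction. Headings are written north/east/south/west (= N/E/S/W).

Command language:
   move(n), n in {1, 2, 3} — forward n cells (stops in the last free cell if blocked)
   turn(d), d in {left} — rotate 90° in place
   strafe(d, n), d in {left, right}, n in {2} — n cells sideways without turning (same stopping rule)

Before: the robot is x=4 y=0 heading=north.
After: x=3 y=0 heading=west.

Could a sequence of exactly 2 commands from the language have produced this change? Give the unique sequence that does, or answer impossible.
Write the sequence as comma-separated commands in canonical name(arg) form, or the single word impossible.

key: order matters: swapping turn(left) and move(1) lands elsewhere
start: x=4 y=0 heading=north
t=1 turn(left) ⇒ x=4 y=0 heading=west
t=2 move(1) ⇒ x=3 y=0 heading=west
all 36 alternatives checked — unique.

turn(left), move(1)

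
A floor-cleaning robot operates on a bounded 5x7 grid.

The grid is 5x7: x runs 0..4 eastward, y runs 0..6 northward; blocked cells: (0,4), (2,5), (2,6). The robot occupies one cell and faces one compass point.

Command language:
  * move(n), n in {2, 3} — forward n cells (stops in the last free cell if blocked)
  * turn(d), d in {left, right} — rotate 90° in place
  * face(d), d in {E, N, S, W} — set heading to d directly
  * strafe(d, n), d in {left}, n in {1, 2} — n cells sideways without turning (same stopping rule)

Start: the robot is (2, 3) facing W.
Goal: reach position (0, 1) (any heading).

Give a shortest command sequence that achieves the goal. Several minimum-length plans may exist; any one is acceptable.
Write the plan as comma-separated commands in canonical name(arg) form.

move(2), strafe(left, 2)

t0: (2, 3) facing W
1. move(2) → (0, 3) facing W
2. strafe(left, 2) → (0, 1) facing W
no 1-step plan works, so 2 is optimal.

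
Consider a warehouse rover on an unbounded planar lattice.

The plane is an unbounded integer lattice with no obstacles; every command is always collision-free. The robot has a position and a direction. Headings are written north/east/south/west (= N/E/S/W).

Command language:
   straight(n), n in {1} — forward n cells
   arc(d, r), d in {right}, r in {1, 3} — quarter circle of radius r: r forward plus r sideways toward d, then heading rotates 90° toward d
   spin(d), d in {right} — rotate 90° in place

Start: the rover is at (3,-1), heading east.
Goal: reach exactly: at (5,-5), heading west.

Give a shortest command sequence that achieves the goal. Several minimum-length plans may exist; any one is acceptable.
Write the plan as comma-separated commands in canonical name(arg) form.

t0: at (3,-1), heading east
t=1 arc(right, 3) ⇒ at (6,-4), heading south
t=2 arc(right, 1) ⇒ at (5,-5), heading west
no 1-step plan works, so 2 is optimal.

arc(right, 3), arc(right, 1)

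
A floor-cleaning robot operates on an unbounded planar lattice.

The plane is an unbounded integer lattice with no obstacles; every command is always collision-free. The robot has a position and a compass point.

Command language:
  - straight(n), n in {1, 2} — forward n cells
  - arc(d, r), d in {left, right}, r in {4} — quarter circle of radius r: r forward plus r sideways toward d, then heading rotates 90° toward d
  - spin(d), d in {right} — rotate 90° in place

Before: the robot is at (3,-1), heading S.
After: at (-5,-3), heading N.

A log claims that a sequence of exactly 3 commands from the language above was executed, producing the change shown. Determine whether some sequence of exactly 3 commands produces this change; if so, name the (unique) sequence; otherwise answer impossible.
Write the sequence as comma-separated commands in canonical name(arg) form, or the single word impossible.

key: cell and facing (now N) both changed — the 3 commands mix motion and turning
start: at (3,-1), heading S
t=1 straight(2) ⇒ at (3,-3), heading S
t=2 arc(right, 4) ⇒ at (-1,-7), heading W
t=3 arc(right, 4) ⇒ at (-5,-3), heading N
uniquely the one of 125 3-step routes that fits.

straight(2), arc(right, 4), arc(right, 4)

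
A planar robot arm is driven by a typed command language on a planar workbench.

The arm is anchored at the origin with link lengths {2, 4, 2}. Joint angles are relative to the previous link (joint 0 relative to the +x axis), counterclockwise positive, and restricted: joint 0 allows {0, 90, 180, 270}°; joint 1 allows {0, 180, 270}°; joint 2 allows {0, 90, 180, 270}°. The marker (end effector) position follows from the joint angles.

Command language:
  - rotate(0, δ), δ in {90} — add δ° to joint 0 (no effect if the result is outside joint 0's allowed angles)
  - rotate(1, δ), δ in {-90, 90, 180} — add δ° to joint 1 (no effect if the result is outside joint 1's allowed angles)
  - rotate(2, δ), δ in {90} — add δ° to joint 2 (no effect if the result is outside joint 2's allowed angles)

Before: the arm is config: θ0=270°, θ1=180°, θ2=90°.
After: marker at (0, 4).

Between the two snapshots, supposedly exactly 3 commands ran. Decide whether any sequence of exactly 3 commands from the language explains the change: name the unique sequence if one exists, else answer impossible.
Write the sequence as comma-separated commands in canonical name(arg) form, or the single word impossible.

rotate(2, 90), rotate(2, 90), rotate(2, 90)

begin: config: θ0=270°, θ1=180°, θ2=90°
1. rotate(2, 90) → config: θ0=270°, θ1=180°, θ2=180°
2. rotate(2, 90) → config: θ0=270°, θ1=180°, θ2=270°
3. rotate(2, 90) → config: θ0=270°, θ1=180°, θ2=0°
uniquely the one of 125 3-step routes that fits.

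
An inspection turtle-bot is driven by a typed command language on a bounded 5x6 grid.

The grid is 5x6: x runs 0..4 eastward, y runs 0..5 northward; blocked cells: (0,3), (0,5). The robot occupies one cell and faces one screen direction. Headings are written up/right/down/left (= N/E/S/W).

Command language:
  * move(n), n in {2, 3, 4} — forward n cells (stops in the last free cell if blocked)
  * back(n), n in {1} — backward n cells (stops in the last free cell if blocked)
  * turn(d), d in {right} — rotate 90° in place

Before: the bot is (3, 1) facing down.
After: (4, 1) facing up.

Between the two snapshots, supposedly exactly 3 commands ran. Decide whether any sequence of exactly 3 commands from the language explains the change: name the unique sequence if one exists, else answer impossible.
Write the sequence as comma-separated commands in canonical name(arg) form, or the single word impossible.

turn(right), back(1), turn(right)

key: cell and facing (now N) both changed — the 3 commands mix motion and turning
initial: (3, 1) facing down
step 1 (turn(right)): (3, 1) facing left
step 2 (back(1)): (4, 1) facing left
step 3 (turn(right)): (4, 1) facing up
no rival 3-sequence matches.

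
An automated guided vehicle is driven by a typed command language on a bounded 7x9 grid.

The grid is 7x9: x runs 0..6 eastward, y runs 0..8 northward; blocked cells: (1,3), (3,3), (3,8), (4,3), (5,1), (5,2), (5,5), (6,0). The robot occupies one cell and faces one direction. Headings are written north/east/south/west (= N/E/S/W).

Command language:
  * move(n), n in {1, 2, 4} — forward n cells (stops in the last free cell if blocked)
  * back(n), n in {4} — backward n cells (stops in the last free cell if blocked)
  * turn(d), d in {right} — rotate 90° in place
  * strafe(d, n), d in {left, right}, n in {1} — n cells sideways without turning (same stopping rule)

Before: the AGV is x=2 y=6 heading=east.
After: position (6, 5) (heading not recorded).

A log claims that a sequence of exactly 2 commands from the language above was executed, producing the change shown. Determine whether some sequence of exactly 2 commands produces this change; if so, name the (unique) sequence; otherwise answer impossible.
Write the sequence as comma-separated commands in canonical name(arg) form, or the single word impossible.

key: order matters: swapping move(4) and strafe(right, 1) lands elsewhere
begin: x=2 y=6 heading=east
step 1 (move(4)): x=6 y=6 heading=east
step 2 (strafe(right, 1)): x=6 y=5 heading=east
no other 2-command option fits: unique.

move(4), strafe(right, 1)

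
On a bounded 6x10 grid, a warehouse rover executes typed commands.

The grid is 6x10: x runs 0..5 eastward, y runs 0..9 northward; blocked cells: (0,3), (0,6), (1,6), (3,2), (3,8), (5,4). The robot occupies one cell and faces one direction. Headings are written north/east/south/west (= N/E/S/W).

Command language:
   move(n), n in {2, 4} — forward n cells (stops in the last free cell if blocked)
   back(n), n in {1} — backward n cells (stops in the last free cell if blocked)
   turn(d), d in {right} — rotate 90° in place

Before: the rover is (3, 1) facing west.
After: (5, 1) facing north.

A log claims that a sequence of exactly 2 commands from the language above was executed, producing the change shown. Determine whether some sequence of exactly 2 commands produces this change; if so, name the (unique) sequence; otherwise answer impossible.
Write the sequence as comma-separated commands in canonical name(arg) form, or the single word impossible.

every 2-command combo misses the target.

impossible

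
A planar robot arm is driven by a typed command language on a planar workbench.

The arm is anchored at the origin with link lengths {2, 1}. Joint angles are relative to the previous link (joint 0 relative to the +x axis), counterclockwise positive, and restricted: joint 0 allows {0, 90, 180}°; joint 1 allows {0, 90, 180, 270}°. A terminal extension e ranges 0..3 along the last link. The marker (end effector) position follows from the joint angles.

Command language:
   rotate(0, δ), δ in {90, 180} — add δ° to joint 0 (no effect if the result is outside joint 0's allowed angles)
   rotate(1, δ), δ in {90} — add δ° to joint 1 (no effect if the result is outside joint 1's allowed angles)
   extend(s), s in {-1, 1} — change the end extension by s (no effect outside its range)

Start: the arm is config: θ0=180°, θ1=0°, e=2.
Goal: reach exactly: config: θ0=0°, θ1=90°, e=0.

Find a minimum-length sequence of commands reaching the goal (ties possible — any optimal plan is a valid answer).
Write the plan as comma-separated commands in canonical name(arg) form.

from: config: θ0=180°, θ1=0°, e=2
step 1 (extend(-1)): config: θ0=180°, θ1=0°, e=1
step 2 (extend(-1)): config: θ0=180°, θ1=0°, e=0
step 3 (rotate(0, 180)): config: θ0=0°, θ1=0°, e=0
step 4 (rotate(1, 90)): config: θ0=0°, θ1=90°, e=0
shorter routes all fall short; 4 is best.

extend(-1), extend(-1), rotate(0, 180), rotate(1, 90)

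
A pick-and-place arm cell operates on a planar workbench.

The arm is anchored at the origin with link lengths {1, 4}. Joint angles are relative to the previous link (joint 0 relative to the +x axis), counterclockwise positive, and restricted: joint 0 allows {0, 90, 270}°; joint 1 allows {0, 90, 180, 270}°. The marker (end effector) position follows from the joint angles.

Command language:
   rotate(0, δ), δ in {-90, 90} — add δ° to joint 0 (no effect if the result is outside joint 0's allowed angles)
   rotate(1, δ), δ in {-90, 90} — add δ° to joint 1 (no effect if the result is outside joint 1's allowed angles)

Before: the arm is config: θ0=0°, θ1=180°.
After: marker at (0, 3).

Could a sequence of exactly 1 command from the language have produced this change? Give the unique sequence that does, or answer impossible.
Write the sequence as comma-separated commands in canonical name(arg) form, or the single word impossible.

rotate(0, -90)

begin: config: θ0=0°, θ1=180°
t=1 rotate(0, -90) ⇒ config: θ0=270°, θ1=180°
no other 1-command option fits: unique.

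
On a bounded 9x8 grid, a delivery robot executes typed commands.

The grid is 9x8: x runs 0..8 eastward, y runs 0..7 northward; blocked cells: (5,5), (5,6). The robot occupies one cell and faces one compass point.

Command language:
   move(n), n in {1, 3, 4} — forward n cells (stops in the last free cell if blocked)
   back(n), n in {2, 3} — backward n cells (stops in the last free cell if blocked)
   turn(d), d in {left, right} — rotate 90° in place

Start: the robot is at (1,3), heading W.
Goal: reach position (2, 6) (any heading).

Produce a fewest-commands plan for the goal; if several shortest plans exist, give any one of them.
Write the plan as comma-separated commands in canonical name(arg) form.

initial: at (1,3), heading W
[1] after move(1): at (0,3), heading W
[2] after back(2): at (2,3), heading W
[3] after turn(left): at (2,3), heading S
[4] after back(3): at (2,6), heading S
no 3-step plan works, so 4 is optimal.

move(1), back(2), turn(left), back(3)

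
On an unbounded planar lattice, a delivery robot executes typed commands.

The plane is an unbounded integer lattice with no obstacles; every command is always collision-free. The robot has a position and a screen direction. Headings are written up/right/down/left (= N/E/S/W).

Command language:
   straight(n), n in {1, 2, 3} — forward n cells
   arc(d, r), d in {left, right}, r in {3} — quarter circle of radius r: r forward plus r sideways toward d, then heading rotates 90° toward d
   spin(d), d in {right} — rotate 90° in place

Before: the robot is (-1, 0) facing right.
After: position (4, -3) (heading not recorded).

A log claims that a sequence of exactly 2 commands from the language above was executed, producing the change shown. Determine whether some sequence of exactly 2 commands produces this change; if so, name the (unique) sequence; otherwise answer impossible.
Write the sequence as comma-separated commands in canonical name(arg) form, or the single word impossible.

key: order matters: swapping straight(2) and arc(right, 3) lands elsewhere
start: (-1, 0) facing right
1. straight(2) → (1, 0) facing right
2. arc(right, 3) → (4, -3) facing down
all 36 alternatives checked — unique.

straight(2), arc(right, 3)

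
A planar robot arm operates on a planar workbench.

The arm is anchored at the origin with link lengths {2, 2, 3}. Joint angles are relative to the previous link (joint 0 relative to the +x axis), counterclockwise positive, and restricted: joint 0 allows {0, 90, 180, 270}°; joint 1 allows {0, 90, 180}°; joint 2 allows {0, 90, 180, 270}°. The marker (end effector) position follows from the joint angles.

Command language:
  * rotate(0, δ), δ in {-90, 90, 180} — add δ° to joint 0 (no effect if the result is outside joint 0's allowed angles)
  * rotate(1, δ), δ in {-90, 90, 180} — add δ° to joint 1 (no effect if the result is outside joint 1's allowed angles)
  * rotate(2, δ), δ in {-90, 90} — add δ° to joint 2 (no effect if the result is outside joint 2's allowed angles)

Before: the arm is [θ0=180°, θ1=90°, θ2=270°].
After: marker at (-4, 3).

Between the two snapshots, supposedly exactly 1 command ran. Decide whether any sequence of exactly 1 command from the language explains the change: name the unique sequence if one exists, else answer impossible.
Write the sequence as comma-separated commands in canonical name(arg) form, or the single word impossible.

rotate(1, -90)

initial: [θ0=180°, θ1=90°, θ2=270°]
step 1 (rotate(1, -90)): [θ0=180°, θ1=0°, θ2=270°]
uniquely the one of 8 1-step routes that fits.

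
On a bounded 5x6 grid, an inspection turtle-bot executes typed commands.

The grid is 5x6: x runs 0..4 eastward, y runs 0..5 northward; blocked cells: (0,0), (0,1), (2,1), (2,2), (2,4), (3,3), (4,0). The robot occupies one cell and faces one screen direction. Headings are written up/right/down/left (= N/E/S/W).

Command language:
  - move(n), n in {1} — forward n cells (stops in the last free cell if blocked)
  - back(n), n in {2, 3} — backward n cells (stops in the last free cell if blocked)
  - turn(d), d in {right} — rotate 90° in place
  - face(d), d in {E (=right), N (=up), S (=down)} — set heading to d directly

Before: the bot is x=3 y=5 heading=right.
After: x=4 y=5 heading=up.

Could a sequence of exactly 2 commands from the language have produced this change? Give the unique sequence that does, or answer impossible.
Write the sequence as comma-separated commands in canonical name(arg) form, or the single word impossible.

key: running face(N) before move(1) would end elsewhere — order is forced
initial: x=3 y=5 heading=right
1. move(1) → x=4 y=5 heading=right
2. face(N) → x=4 y=5 heading=up
uniquely the one of 49 2-step routes that fits.

move(1), face(N)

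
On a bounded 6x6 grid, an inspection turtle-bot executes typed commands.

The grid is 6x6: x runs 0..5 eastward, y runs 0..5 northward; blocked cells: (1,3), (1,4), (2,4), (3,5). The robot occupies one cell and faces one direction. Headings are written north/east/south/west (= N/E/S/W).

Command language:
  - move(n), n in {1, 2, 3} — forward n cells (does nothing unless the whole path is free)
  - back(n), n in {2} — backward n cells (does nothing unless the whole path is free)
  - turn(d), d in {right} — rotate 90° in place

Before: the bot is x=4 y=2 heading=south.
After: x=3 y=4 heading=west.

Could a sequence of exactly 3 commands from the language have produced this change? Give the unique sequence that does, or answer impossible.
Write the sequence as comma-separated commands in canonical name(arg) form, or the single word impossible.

back(2), turn(right), move(1)

key: cell and facing (now W) both changed — the 3 commands mix motion and turning
initial: x=4 y=2 heading=south
t=1 back(2) ⇒ x=4 y=4 heading=south
t=2 turn(right) ⇒ x=4 y=4 heading=west
t=3 move(1) ⇒ x=3 y=4 heading=west
no other 3-command option fits: unique.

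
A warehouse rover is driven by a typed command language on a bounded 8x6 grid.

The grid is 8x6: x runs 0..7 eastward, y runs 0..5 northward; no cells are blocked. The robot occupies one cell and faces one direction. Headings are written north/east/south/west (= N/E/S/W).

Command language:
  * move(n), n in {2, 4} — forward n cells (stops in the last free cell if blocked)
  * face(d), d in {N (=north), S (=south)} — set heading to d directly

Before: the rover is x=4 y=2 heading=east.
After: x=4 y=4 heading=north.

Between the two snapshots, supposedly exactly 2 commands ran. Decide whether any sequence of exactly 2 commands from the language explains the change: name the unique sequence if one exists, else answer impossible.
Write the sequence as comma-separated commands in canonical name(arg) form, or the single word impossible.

key: position moved to (4,4) AND the heading swung to N — translation plus rotation needed
from: x=4 y=2 heading=east
t=1 face(N) ⇒ x=4 y=2 heading=north
t=2 move(2) ⇒ x=4 y=4 heading=north
no other 2-command option fits: unique.

face(N), move(2)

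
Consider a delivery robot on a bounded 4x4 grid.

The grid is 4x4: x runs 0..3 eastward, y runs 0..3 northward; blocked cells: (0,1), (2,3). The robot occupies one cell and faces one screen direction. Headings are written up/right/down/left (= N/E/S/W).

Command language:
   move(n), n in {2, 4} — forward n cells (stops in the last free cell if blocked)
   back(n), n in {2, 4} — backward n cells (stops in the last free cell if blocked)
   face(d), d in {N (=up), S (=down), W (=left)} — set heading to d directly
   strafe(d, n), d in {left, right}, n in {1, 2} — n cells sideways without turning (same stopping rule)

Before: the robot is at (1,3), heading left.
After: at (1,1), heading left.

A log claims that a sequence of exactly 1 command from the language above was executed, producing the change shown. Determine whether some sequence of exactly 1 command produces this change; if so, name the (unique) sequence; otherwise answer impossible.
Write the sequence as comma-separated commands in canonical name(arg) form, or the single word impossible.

key: still facing W — the one step turns nothing
initial: at (1,3), heading left
[1] after strafe(left, 2): at (1,1), heading left
all 11 alternatives checked — unique.

strafe(left, 2)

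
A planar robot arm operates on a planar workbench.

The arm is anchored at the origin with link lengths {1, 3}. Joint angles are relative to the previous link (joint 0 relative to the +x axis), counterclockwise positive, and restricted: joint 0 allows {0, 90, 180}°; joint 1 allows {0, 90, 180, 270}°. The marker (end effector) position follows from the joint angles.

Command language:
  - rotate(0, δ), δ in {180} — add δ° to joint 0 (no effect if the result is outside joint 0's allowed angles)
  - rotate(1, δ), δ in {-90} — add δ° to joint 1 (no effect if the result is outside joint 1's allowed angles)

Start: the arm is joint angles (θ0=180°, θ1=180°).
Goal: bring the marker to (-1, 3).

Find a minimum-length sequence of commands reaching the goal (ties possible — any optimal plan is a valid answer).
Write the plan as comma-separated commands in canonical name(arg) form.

rotate(1, -90), rotate(1, -90), rotate(1, -90)

begin: joint angles (θ0=180°, θ1=180°)
1. rotate(1, -90) → joint angles (θ0=180°, θ1=90°)
2. rotate(1, -90) → joint angles (θ0=180°, θ1=0°)
3. rotate(1, -90) → joint angles (θ0=180°, θ1=270°)
no 2-step plan works, so 3 is optimal.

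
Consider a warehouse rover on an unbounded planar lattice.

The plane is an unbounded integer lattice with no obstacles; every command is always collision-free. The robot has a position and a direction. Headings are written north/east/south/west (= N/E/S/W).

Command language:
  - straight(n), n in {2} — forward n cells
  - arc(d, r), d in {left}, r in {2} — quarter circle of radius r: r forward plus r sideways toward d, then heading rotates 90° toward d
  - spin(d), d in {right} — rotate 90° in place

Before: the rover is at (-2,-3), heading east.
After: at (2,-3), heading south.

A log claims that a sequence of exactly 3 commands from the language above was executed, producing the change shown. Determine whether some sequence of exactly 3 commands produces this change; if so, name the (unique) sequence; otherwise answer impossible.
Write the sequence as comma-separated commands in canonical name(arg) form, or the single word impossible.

straight(2), straight(2), spin(right)

key: order matters: swapping straight(2) and spin(right) lands elsewhere
from: at (-2,-3), heading east
[1] after straight(2): at (0,-3), heading east
[2] after straight(2): at (2,-3), heading east
[3] after spin(right): at (2,-3), heading south
uniquely the one of 27 3-step routes that fits.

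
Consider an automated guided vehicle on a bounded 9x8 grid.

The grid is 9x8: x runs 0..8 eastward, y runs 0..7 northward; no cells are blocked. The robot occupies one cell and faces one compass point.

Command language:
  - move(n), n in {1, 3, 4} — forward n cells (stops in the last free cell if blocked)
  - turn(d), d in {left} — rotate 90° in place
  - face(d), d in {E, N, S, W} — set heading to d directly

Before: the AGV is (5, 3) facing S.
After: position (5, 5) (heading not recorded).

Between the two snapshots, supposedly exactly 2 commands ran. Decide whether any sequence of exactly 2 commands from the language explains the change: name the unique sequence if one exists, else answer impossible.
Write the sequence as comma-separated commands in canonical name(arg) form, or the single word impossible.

no 2-step route produces this change.

impossible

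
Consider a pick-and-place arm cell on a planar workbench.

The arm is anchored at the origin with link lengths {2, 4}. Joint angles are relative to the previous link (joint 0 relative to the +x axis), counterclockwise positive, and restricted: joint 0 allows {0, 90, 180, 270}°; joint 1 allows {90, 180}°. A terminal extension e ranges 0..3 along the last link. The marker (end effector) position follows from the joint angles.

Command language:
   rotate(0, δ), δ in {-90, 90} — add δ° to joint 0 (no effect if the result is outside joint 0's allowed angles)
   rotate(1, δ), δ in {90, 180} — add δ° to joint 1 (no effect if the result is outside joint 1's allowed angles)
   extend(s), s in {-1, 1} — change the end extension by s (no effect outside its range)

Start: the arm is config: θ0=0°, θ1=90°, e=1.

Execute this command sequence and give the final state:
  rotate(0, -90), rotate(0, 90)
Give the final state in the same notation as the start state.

config: θ0=0°, θ1=90°, e=1

start: config: θ0=0°, θ1=90°, e=1
t=1 rotate(0, -90) ⇒ config: θ0=270°, θ1=90°, e=1
t=2 rotate(0, 90) ⇒ config: θ0=0°, θ1=90°, e=1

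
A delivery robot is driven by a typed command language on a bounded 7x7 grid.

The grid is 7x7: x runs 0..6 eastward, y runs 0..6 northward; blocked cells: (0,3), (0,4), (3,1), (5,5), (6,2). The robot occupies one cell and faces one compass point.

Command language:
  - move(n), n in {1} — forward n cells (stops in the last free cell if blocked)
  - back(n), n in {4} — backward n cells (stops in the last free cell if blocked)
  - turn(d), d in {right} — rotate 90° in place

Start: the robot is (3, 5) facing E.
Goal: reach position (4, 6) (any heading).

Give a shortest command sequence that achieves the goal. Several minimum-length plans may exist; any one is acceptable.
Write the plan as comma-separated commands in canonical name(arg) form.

move(1), turn(right), back(4)

t0: (3, 5) facing E
1. move(1) → (4, 5) facing E
2. turn(right) → (4, 5) facing S
3. back(4) → (4, 6) facing S
nothing shorter than 3 reaches the goal.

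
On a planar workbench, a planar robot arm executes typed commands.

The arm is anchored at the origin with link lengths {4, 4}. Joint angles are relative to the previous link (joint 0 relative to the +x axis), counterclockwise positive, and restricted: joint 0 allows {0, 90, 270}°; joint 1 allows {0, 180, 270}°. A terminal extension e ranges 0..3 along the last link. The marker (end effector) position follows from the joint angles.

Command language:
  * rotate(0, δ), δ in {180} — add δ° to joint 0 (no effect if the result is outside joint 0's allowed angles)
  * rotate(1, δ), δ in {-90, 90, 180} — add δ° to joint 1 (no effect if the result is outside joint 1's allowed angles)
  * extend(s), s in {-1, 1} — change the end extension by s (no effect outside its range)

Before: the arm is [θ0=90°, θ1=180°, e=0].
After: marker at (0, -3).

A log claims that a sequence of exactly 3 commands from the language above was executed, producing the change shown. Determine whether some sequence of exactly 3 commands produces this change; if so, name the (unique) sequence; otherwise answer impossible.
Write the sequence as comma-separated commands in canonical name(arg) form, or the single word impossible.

t0: [θ0=90°, θ1=180°, e=0]
[1] after extend(1): [θ0=90°, θ1=180°, e=1]
[2] after extend(1): [θ0=90°, θ1=180°, e=2]
[3] after extend(1): [θ0=90°, θ1=180°, e=3]
no other 3-command option fits: unique.

extend(1), extend(1), extend(1)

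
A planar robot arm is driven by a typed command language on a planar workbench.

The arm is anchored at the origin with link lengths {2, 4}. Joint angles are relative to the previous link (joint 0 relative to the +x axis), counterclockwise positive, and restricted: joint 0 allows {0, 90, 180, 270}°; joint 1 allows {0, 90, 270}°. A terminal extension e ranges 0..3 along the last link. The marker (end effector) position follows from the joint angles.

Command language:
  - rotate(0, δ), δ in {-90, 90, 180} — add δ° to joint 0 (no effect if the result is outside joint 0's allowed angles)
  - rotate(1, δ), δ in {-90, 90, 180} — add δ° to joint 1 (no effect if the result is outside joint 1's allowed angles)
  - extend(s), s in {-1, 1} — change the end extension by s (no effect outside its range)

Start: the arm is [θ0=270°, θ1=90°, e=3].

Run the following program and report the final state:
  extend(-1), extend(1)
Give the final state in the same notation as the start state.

[θ0=270°, θ1=90°, e=3]

from: [θ0=270°, θ1=90°, e=3]
[1] after extend(-1): [θ0=270°, θ1=90°, e=2]
[2] after extend(1): [θ0=270°, θ1=90°, e=3]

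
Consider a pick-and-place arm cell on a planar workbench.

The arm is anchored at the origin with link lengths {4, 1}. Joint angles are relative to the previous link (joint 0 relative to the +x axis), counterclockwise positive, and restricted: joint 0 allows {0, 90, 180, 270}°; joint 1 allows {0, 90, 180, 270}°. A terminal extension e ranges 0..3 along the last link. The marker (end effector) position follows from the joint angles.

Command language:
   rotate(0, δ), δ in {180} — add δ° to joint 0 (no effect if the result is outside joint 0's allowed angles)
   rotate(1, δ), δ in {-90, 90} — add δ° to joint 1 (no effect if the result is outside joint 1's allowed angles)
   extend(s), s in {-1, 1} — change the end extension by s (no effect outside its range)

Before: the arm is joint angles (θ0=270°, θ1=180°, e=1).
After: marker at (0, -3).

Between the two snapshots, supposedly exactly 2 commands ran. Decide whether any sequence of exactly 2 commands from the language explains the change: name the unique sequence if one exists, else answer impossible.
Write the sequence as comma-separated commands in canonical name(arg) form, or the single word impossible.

from: joint angles (θ0=270°, θ1=180°, e=1)
1. extend(-1) → joint angles (θ0=270°, θ1=180°, e=0)
2. extend(-1) → joint angles (θ0=270°, θ1=180°, e=0)
uniquely the one of 25 2-step routes that fits.

extend(-1), extend(-1)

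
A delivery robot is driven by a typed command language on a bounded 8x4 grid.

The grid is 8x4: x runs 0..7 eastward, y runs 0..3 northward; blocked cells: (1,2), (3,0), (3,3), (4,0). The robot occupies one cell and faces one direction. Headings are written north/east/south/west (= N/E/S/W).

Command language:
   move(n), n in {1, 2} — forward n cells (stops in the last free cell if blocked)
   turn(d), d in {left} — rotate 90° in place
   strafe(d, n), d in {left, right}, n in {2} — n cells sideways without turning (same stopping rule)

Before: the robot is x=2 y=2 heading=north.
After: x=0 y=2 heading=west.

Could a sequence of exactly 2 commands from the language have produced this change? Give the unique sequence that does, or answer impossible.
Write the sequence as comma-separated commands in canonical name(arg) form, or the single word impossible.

no 2-step route produces this change.

impossible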